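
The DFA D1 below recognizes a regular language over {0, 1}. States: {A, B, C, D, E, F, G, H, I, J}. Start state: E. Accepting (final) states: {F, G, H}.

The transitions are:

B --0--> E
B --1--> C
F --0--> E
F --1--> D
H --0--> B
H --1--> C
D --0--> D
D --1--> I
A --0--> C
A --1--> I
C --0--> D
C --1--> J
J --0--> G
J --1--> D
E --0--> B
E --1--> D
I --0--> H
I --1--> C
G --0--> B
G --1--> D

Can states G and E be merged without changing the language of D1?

First remove the unreachable states {A,F}; 8 states remain.
Initial partition by acceptance: {G,H} | {B,C,D,E,I,J}.
Split {B,C,D,E,I,J} by δ(·,0) → {B,C,D,E} and {I,J}.
Split {B,C,D,E} by δ(·,1) → {B,E} and {C,D}.
No further refinement is possible. Final partition (4 blocks): {G,H} | {B,E} | {I,J} | {C,D}.
G and E end up in different blocks, so they are distinguishable. For instance, the string 'ε' is accepted from only G.

No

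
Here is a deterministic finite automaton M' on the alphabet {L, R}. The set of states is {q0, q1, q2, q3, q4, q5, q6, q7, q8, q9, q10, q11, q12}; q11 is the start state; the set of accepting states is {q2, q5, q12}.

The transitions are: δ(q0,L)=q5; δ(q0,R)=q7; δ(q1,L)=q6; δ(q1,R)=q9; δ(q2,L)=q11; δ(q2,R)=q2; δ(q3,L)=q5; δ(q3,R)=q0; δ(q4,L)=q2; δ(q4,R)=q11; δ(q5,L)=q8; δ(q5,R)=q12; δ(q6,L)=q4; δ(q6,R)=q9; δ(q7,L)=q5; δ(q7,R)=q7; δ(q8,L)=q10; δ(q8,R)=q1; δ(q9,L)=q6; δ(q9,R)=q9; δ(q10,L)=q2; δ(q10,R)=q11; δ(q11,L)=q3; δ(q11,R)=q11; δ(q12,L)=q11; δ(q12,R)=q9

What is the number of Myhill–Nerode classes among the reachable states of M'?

8

Every state is reachable, so we keep all 13.
Initial partition by acceptance: {q2,q5,q12} | {q0,q1,q3,q4,q6,q7,q8,q9,q10,q11}.
Split {q2,q5,q12} by δ(·,R) → {q2,q5} and {q12}.
On input R, block {q2,q5} splits into {q2} and {q5}.
Refine {q0,q1,q3,q4,q6,q7,q8,q9,q10,q11} on symbol L: members go to different blocks, giving {q1,q6,q8,q9,q11} and {q0,q3,q7} and {q4,q10}.
Split {q1,q6,q8,q9,q11} by δ(·,L) → {q1,q9} and {q6,q8} and {q11}.
The partition is now stable with 8 blocks: {q2} | {q1,q9} | {q12} | {q5} | {q0,q3,q7} | {q4,q10} | {q6,q8} | {q11}.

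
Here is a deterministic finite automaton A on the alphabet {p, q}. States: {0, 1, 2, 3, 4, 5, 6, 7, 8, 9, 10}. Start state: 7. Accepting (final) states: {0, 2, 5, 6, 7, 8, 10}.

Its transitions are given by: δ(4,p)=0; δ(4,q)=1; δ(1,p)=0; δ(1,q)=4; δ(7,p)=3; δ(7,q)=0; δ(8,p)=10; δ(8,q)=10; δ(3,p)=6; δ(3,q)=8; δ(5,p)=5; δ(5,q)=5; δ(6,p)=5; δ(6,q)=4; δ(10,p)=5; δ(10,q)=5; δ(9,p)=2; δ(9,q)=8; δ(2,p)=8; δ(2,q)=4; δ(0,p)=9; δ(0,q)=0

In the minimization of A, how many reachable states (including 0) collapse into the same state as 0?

2

Every state is reachable, so we keep all 11.
Initial partition by acceptance: {0,2,5,6,7,8,10} | {1,3,4,9}.
On input p, block {0,2,5,6,7,8,10} splits into {2,5,6,8,10} and {0,7}.
Split {2,5,6,8,10} by δ(·,q) → {5,8,10} and {2,6}.
Refine {1,3,4,9} on symbol p: members go to different blocks, giving {1,4} and {3,9}.
No further refinement is possible. Final partition (5 blocks): {5,8,10} | {1,4} | {0,7} | {2,6} | {3,9}.
State 0 belongs to the block {0,7}, which has 2 states.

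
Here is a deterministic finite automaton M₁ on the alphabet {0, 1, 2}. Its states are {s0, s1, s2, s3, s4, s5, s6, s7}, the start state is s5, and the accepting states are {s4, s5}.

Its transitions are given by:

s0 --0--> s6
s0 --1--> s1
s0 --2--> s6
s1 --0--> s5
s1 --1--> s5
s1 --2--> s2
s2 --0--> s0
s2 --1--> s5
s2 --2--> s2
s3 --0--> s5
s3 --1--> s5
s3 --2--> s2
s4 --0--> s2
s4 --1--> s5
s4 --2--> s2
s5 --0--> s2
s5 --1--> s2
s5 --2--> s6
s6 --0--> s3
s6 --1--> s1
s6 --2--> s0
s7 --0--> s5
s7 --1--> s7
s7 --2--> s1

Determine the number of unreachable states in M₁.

2

No path from s5 leads to s4, s7; the other 6 states are all reachable.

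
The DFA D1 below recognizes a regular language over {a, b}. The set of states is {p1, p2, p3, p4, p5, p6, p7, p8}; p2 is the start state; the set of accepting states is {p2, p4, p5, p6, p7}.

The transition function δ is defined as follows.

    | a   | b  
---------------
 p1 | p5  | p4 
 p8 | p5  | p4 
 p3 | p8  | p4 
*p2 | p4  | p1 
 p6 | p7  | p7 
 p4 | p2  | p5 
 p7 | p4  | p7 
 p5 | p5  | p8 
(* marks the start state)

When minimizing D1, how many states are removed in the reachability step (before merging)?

3

Starting at p2 and following transitions, the reachable set is {p1, p2, p4, p5, p8}. That leaves p3, p6, p7 unreachable — 3 in total.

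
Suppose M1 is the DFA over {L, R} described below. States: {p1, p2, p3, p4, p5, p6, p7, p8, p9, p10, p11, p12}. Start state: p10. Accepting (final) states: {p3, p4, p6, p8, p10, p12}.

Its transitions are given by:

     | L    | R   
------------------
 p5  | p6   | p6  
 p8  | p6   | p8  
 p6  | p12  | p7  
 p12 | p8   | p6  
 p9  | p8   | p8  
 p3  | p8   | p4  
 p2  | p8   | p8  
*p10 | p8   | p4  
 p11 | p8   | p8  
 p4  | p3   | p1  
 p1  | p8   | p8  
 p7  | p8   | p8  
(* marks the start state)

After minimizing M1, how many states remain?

4

Reachable states from the start: {p1,p3,p4,p6,p7,p8,p10,p12}. Unreachable: {p2,p5,p9,p11} — drop them.
Initial partition by acceptance: {p3,p4,p6,p8,p10,p12} | {p1,p7}.
On input R, block {p3,p4,p6,p8,p10,p12} splits into {p3,p8,p10,p12} and {p4,p6}.
Refine {p3,p8,p10,p12} on symbol L: members go to different blocks, giving {p3,p10,p12} and {p8}.
Stable partition: {p3,p10,p12} | {p1,p7} | {p4,p6} | {p8} — 4 equivalence classes.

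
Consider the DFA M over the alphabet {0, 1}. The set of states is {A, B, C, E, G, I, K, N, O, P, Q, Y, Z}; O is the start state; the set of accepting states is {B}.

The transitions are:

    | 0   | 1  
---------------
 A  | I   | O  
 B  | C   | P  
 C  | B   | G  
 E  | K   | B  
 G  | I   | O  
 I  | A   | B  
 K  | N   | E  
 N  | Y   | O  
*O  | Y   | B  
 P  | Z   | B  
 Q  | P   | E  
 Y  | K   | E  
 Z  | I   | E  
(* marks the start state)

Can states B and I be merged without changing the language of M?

No

States {Q} cannot be reached from the start state, so discard them.
Initial partition by acceptance: {B} | {A,C,E,G,I,K,N,O,P,Y,Z}.
Split {A,C,E,G,I,K,N,O,P,Y,Z} by δ(·,0) → {A,E,G,I,K,N,O,P,Y,Z} and {C}.
Split {A,E,G,I,K,N,O,P,Y,Z} by δ(·,1) → {A,G,K,N,Y,Z} and {E,I,O,P}.
On input 0, block {A,G,K,N,Y,Z} splits into {K,N,Y} and {A,G,Z}.
On input 0, block {E,I,O,P} splits into {I,P} and {E,O}.
No further refinement is possible. Final partition (6 blocks): {B} | {K,N,Y} | {C} | {I,P} | {A,G,Z} | {E,O}.
B and I end up in different blocks, so they are distinguishable. For instance, the string 'ε' is accepted from only B.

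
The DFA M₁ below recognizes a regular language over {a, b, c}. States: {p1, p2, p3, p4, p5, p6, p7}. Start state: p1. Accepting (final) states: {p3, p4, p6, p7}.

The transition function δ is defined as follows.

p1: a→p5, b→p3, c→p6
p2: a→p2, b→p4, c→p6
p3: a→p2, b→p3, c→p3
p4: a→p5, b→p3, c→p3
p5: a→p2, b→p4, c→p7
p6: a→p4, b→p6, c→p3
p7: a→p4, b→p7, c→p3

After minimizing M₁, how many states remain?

All states are reachable from the start state.
Start with accepting vs non-accepting: {p3,p4,p6,p7} | {p1,p2,p5}.
Refine {p3,p4,p6,p7} on symbol a: members go to different blocks, giving {p3,p4} and {p6,p7}.
Stable partition: {p3,p4} | {p1,p2,p5} | {p6,p7} — 3 equivalence classes.

3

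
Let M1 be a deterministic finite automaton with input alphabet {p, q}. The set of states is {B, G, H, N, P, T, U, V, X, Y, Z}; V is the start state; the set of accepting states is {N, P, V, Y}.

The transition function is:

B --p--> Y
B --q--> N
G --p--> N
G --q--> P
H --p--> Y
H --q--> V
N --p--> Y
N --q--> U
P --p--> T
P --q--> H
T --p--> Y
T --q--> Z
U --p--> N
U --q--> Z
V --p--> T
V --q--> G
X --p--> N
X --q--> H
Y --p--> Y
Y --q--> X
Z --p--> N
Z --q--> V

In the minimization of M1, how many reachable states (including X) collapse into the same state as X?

First remove the unreachable states {B}; 10 states remain.
P0 = {N,P,V,Y} | {G,H,T,U,X,Z}.
On input p, block {N,P,V,Y} splits into {N,Y} and {P,V}.
Refine {G,H,T,U,X,Z} on symbol q: members go to different blocks, giving {T,U,X} and {G,H,Z}.
The partition is now stable with 4 blocks: {N,Y} | {T,U,X} | {P,V} | {G,H,Z}.
State X belongs to the block {T,U,X}, which has 3 states.

3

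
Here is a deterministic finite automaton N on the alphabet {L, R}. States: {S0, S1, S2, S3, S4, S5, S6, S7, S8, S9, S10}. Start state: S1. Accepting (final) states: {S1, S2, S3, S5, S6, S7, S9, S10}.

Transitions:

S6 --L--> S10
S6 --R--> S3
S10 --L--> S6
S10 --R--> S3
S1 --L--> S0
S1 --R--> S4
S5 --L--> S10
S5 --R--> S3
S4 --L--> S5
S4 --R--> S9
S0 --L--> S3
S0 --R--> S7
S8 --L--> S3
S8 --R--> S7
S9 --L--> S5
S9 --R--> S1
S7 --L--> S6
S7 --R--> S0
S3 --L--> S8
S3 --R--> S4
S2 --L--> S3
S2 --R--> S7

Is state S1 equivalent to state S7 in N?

Reachable states from the start: {S0,S1,S3,S4,S5,S6,S7,S8,S9,S10}. Unreachable: {S2} — drop them.
Start with accepting vs non-accepting: {S1,S3,S5,S6,S7,S9,S10} | {S0,S4,S8}.
On input L, block {S1,S3,S5,S6,S7,S9,S10} splits into {S5,S6,S7,S9,S10} and {S1,S3}.
On input R, block {S5,S6,S7,S9,S10} splits into {S5,S6,S9,S10} and {S7}.
Refine {S0,S4,S8} on symbol L: members go to different blocks, giving {S0,S8} and {S4}.
Stable partition: {S5,S6,S9,S10} | {S0,S8} | {S1,S3} | {S7} | {S4} — 5 equivalence classes.
S1 and S7 end up in different blocks, so they are distinguishable. For instance, the string 'L' is accepted from only S7.

No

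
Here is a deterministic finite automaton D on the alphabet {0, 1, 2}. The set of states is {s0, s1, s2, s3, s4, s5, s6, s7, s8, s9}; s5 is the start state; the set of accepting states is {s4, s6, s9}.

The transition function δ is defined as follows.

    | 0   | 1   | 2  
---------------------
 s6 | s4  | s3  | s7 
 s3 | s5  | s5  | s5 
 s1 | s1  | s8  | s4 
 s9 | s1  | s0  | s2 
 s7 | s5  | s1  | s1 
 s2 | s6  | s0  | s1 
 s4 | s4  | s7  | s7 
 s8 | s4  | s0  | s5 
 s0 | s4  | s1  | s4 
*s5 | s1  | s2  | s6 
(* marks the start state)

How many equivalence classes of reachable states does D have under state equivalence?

First remove the unreachable states {s9}; 9 states remain.
Initial partition by acceptance: {s4,s6} | {s0,s1,s2,s3,s5,s7,s8}.
Split {s0,s1,s2,s3,s5,s7,s8} by δ(·,0) → {s1,s3,s5,s7} and {s0,s2,s8}.
On input 1, block {s1,s3,s5,s7} splits into {s1,s5} and {s3,s7}.
On input 1, block {s0,s2,s8} splits into {s2,s8} and {s0}.
No further refinement is possible. Final partition (5 blocks): {s4,s6} | {s1,s5} | {s2,s8} | {s3,s7} | {s0}.

5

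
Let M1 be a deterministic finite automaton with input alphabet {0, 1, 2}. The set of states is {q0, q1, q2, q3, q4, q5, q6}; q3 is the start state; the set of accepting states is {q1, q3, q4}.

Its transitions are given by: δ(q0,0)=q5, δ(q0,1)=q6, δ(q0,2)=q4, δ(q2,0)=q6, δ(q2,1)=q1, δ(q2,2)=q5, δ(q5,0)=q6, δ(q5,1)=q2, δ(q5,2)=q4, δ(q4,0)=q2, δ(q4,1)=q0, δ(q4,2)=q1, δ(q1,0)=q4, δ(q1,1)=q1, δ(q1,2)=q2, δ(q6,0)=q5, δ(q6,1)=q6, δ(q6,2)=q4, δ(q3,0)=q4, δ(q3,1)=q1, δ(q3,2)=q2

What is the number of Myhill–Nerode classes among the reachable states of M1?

5

Start with accepting vs non-accepting: {q1,q3,q4} | {q0,q2,q5,q6}.
Refine {q1,q3,q4} on symbol 0: members go to different blocks, giving {q1,q3} and {q4}.
Refine {q0,q2,q5,q6} on symbol 1: members go to different blocks, giving {q0,q5,q6} and {q2}.
Split {q0,q5,q6} by δ(·,1) → {q0,q6} and {q5}.
No further refinement is possible. Final partition (5 blocks): {q1,q3} | {q0,q6} | {q4} | {q2} | {q5}.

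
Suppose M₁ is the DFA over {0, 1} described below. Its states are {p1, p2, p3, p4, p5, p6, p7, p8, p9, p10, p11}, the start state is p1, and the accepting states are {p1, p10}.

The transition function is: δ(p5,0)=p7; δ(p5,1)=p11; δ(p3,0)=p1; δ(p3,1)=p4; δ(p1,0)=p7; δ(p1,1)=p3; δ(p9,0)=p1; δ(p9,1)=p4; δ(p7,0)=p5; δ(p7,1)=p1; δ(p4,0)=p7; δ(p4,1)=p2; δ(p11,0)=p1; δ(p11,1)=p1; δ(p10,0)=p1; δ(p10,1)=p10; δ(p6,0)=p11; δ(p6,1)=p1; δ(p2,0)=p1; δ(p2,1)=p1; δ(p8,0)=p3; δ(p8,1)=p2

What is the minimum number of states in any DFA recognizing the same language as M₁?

States {p6,p8,p9,p10} cannot be reached from the start state, so discard them.
Initial partition by acceptance: {p1} | {p2,p3,p4,p5,p7,p11}.
Refine {p2,p3,p4,p5,p7,p11} on symbol 0: members go to different blocks, giving {p2,p3,p11} and {p4,p5,p7}.
Split {p2,p3,p11} by δ(·,1) → {p2,p11} and {p3}.
Split {p4,p5,p7} by δ(·,1) → {p4,p5} and {p7}.
Stable partition: {p1} | {p2,p11} | {p4,p5} | {p3} | {p7} — 5 equivalence classes.

5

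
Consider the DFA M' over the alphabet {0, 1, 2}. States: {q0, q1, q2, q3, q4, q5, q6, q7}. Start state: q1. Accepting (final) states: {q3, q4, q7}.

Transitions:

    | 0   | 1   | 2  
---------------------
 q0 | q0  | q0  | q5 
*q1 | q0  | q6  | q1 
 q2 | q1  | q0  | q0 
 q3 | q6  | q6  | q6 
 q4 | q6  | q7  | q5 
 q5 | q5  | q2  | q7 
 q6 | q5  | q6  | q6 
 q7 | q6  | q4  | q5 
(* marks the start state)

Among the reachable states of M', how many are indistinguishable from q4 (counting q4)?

2

First remove the unreachable states {q3}; 7 states remain.
Start with accepting vs non-accepting: {q4,q7} | {q0,q1,q2,q5,q6}.
Split {q0,q1,q2,q5,q6} by δ(·,2) → {q0,q1,q2,q6} and {q5}.
Refine {q0,q1,q2,q6} on symbol 0: members go to different blocks, giving {q0,q1,q2} and {q6}.
Split {q0,q1,q2} by δ(·,1) → {q0,q2} and {q1}.
Refine {q0,q2} on symbol 0: members go to different blocks, giving {q0} and {q2}.
The partition is now stable with 6 blocks: {q4,q7} | {q0} | {q5} | {q6} | {q1} | {q2}.
State q4 belongs to the block {q4,q7}, which has 2 states.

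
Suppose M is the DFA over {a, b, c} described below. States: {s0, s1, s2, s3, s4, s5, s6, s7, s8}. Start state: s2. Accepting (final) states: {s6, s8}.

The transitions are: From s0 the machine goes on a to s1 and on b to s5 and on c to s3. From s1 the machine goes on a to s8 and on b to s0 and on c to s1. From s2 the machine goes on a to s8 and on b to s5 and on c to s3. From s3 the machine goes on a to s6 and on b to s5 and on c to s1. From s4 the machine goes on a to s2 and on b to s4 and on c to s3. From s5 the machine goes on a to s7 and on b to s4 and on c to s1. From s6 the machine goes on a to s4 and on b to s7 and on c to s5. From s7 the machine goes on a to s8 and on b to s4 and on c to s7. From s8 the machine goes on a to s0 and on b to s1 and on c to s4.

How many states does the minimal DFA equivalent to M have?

3

Every state is reachable, so we keep all 9.
Initial partition by acceptance: {s6,s8} | {s0,s1,s2,s3,s4,s5,s7}.
Split {s0,s1,s2,s3,s4,s5,s7} by δ(·,a) → {s1,s2,s3,s7} and {s0,s4,s5}.
No further refinement is possible. Final partition (3 blocks): {s6,s8} | {s1,s2,s3,s7} | {s0,s4,s5}.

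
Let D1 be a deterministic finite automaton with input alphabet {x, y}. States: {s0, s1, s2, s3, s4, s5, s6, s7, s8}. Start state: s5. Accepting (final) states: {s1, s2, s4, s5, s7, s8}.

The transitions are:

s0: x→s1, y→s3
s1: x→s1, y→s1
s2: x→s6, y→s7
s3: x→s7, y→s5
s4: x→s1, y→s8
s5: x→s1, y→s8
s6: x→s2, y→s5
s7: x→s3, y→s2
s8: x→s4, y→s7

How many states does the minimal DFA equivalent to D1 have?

Reachable states from the start: {s1,s2,s3,s4,s5,s6,s7,s8}. Unreachable: {s0} — drop them.
Initial partition by acceptance: {s1,s2,s4,s5,s7,s8} | {s3,s6}.
Split {s1,s2,s4,s5,s7,s8} by δ(·,x) → {s1,s4,s5,s8} and {s2,s7}.
Refine {s1,s4,s5,s8} on symbol y: members go to different blocks, giving {s1,s4,s5} and {s8}.
Refine {s1,s4,s5} on symbol y: members go to different blocks, giving {s4,s5} and {s1}.
The partition is now stable with 5 blocks: {s4,s5} | {s3,s6} | {s2,s7} | {s8} | {s1}.

5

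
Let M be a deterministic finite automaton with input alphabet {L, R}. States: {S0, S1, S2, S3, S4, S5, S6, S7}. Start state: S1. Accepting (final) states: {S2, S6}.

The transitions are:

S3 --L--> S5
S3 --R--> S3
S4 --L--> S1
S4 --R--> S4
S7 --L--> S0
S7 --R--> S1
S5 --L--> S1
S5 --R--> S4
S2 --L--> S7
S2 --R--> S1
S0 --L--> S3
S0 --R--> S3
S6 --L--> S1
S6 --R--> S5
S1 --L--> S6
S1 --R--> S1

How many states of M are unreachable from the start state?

No path from S1 leads to S0, S2, S3, S7; the other 4 states are all reachable.

4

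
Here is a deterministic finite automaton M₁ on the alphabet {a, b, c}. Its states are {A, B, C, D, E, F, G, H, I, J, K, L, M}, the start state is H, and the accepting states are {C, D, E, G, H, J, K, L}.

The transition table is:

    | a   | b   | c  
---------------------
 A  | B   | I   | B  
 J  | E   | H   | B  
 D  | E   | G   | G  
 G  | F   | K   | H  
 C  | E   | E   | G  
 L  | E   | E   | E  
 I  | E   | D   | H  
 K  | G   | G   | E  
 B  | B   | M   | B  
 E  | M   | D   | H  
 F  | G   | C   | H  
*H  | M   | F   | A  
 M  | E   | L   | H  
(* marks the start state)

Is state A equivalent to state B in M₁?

States {J} cannot be reached from the start state, so discard them.
Initial partition by acceptance: {C,D,E,G,H,K,L} | {A,B,F,I,M}.
On input a, block {C,D,E,G,H,K,L} splits into {C,D,K,L} and {E,G,H}.
Refine {A,B,F,I,M} on symbol a: members go to different blocks, giving {F,I,M} and {A,B}.
Refine {E,G,H} on symbol b: members go to different blocks, giving {E,G} and {H}.
No further refinement is possible. Final partition (5 blocks): {C,D,K,L} | {F,I,M} | {E,G} | {A,B} | {H}.
A and B lie in the same block of the stable partition, so they are equivalent — no string distinguishes them.

Yes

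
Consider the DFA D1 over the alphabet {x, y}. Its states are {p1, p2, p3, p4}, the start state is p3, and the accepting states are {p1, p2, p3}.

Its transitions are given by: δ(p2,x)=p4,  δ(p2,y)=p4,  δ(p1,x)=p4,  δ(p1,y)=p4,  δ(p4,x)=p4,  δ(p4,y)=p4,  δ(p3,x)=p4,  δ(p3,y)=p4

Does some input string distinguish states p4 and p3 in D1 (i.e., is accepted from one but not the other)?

Yes

First remove the unreachable states {p1,p2}; 2 states remain.
Initial partition by acceptance: {p3} | {p4}.
The partition is now stable with 2 blocks: {p3} | {p4}.
p4 and p3 end up in different blocks, so they are distinguishable. For instance, the string 'ε' is accepted from only p3.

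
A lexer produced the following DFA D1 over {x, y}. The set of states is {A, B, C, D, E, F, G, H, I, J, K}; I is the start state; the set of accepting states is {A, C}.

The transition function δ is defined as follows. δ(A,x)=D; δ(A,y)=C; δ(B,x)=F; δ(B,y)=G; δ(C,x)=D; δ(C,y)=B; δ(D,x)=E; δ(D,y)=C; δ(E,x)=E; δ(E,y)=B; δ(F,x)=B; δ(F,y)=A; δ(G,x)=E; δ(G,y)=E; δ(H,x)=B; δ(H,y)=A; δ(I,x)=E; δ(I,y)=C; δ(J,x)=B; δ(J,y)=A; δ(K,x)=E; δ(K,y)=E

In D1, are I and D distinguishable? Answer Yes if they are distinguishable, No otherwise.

States {H,J,K} cannot be reached from the start state, so discard them.
Start with accepting vs non-accepting: {A,C} | {B,D,E,F,G,I}.
Split {A,C} by δ(·,y) → {A} and {C}.
On input y, block {B,D,E,F,G,I} splits into {B,E,G} and {D,I} and {F}.
On input x, block {B,E,G} splits into {E,G} and {B}.
Split {E,G} by δ(·,y) → {E} and {G}.
The partition is now stable with 7 blocks: {A} | {E} | {C} | {D,I} | {F} | {B} | {G}.
I and D lie in the same block of the stable partition, so they are equivalent — no string distinguishes them.

No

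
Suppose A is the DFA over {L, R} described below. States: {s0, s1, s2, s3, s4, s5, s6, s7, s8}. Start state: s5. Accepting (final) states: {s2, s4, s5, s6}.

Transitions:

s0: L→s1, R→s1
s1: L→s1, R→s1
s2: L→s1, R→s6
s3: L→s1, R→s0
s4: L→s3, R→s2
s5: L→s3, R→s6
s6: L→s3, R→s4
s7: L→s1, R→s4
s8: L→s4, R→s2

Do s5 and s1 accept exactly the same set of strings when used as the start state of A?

Reachable states from the start: {s0,s1,s2,s3,s4,s5,s6}. Unreachable: {s7,s8} — drop them.
Initial partition by acceptance: {s2,s4,s5,s6} | {s0,s1,s3}.
The partition is now stable with 2 blocks: {s2,s4,s5,s6} | {s0,s1,s3}.
s5 and s1 end up in different blocks, so they are distinguishable. For instance, the string 'ε' is accepted from only s5.

No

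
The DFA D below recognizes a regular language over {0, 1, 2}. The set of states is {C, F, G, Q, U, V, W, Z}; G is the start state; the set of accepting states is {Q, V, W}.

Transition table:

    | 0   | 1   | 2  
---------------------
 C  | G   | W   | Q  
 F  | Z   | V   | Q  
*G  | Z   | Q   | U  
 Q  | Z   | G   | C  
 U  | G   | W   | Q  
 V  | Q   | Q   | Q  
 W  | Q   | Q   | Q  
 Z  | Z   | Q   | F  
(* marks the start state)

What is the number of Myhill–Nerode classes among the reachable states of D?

4

Every state is reachable, so we keep all 8.
P0 = {Q,V,W} | {C,F,G,U,Z}.
Split {Q,V,W} by δ(·,0) → {V,W} and {Q}.
Refine {C,F,G,U,Z} on symbol 1: members go to different blocks, giving {C,F,U} and {G,Z}.
The partition is now stable with 4 blocks: {V,W} | {C,F,U} | {Q} | {G,Z}.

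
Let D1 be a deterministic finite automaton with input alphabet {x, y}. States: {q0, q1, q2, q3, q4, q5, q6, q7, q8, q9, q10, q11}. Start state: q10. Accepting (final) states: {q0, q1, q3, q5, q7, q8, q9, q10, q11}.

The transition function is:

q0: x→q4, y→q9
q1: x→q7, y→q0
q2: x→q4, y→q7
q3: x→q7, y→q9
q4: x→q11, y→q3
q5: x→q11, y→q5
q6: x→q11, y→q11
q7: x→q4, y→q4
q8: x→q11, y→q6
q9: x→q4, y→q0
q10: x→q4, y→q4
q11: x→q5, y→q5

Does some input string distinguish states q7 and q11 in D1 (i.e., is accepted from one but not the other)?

First remove the unreachable states {q1,q2,q6,q8}; 8 states remain.
Start with accepting vs non-accepting: {q0,q3,q5,q7,q9,q10,q11} | {q4}.
Split {q0,q3,q5,q7,q9,q10,q11} by δ(·,x) → {q0,q7,q9,q10} and {q3,q5,q11}.
On input y, block {q0,q7,q9,q10} splits into {q0,q9} and {q7,q10}.
Refine {q3,q5,q11} on symbol x: members go to different blocks, giving {q5,q11} and {q3}.
No further refinement is possible. Final partition (5 blocks): {q0,q9} | {q4} | {q5,q11} | {q7,q10} | {q3}.
q7 and q11 end up in different blocks, so they are distinguishable. For instance, the string 'x' is accepted from only q11.

Yes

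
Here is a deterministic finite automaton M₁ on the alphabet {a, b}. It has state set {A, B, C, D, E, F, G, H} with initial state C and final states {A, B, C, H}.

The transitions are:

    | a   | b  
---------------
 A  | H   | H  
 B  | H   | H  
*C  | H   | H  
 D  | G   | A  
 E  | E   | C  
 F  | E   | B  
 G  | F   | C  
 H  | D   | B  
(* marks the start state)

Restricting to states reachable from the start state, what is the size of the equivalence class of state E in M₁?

4

Every state is reachable, so we keep all 8.
P0 = {A,B,C,H} | {D,E,F,G}.
Split {A,B,C,H} by δ(·,a) → {A,B,C} and {H}.
The partition is now stable with 3 blocks: {A,B,C} | {D,E,F,G} | {H}.
The equivalence class containing E is {D,E,F,G}, of size 4.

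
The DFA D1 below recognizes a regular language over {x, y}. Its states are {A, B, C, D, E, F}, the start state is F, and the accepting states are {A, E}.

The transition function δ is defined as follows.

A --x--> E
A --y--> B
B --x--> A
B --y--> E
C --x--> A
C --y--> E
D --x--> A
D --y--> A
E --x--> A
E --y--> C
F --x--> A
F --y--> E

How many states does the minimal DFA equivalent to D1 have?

2

First remove the unreachable states {D}; 5 states remain.
Start with accepting vs non-accepting: {A,E} | {B,C,F}.
No further refinement is possible. Final partition (2 blocks): {A,E} | {B,C,F}.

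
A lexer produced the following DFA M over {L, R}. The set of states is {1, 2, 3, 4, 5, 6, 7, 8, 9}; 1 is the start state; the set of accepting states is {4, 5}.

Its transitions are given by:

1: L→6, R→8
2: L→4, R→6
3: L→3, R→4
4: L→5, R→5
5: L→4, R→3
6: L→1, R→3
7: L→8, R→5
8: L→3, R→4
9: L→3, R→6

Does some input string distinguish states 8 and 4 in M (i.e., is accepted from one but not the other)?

States {2,7,9} cannot be reached from the start state, so discard them.
Start with accepting vs non-accepting: {4,5} | {1,3,6,8}.
Split {4,5} by δ(·,R) → {4} and {5}.
On input R, block {1,3,6,8} splits into {1,6} and {3,8}.
The partition is now stable with 4 blocks: {4} | {1,6} | {5} | {3,8}.
8 and 4 end up in different blocks, so they are distinguishable. For instance, the string 'ε' is accepted from only 4.

Yes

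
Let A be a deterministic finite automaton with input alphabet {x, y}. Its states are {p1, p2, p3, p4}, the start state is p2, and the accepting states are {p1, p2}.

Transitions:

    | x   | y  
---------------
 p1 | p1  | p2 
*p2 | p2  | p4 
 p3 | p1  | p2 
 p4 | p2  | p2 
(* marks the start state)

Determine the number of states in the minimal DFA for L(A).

2

States {p1,p3} cannot be reached from the start state, so discard them.
Initial partition by acceptance: {p2} | {p4}.
No further refinement is possible. Final partition (2 blocks): {p2} | {p4}.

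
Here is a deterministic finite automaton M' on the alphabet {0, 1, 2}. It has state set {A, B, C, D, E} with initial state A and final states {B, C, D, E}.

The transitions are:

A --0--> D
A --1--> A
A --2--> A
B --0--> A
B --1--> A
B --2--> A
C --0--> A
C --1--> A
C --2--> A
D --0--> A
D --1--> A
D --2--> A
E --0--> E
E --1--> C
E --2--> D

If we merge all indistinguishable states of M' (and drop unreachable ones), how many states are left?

2

Reachable states from the start: {A,D}. Unreachable: {B,C,E} — drop them.
Start with accepting vs non-accepting: {D} | {A}.
Stable partition: {D} | {A} — 2 equivalence classes.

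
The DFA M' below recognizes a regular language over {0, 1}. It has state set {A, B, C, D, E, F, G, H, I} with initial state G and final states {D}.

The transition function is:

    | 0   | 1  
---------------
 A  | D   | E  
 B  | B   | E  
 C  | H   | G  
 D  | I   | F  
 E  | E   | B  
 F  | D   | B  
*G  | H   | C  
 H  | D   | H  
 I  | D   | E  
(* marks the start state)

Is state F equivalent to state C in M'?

No

States {A} cannot be reached from the start state, so discard them.
P0 = {D} | {B,C,E,F,G,H,I}.
Split {B,C,E,F,G,H,I} by δ(·,0) → {B,C,E,G} and {F,H,I}.
Refine {B,C,E,G} on symbol 0: members go to different blocks, giving {B,E} and {C,G}.
Split {F,H,I} by δ(·,1) → {F,I} and {H}.
No further refinement is possible. Final partition (5 blocks): {D} | {B,E} | {F,I} | {C,G} | {H}.
F and C end up in different blocks, so they are distinguishable. For instance, the string '0' is accepted from only F.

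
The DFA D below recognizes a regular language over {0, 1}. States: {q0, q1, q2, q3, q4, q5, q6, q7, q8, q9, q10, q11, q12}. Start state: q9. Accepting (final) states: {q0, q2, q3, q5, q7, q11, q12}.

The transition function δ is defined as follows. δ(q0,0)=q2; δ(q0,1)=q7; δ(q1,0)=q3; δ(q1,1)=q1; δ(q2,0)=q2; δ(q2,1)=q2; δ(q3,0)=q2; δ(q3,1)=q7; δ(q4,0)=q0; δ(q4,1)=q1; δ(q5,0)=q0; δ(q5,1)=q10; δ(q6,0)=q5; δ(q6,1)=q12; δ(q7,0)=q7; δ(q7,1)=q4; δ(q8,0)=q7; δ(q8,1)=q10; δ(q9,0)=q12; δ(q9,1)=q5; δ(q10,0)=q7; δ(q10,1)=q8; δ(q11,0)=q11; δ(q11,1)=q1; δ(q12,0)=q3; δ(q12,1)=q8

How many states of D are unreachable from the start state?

2

Starting at q9 and following transitions, the reachable set is {q0, q1, q2, q3, q4, q5, q7, q8, q9, q10, q12}. That leaves q6, q11 unreachable — 2 in total.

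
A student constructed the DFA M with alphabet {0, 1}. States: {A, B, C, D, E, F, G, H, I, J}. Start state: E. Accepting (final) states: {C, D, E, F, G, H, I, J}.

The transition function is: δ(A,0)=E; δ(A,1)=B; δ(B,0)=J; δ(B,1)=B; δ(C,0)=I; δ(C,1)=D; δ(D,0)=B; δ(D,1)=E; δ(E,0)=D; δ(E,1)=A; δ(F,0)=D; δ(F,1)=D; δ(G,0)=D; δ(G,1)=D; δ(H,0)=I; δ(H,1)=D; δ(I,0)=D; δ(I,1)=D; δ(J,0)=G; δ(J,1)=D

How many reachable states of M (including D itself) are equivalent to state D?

1

Reachable states from the start: {A,B,D,E,G,J}. Unreachable: {C,F,H,I} — drop them.
Initial partition by acceptance: {D,E,G,J} | {A,B}.
Split {D,E,G,J} by δ(·,0) → {E,G,J} and {D}.
Refine {E,G,J} on symbol 0: members go to different blocks, giving {E,G} and {J}.
On input 1, block {E,G} splits into {E} and {G}.
On input 0, block {A,B} splits into {A} and {B}.
The partition is now stable with 6 blocks: {E} | {A} | {D} | {J} | {G} | {B}.
State D belongs to the block {D}, which has 1 states.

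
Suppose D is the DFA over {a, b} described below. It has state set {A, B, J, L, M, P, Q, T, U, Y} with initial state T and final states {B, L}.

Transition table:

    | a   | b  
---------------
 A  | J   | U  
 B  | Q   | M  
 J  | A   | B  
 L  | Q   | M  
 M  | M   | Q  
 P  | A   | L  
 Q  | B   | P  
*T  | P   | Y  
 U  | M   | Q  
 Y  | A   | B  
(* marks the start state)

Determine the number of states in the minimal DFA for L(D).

6

Start with accepting vs non-accepting: {B,L} | {A,J,M,P,Q,T,U,Y}.
On input a, block {A,J,M,P,Q,T,U,Y} splits into {A,J,M,P,T,U,Y} and {Q}.
Refine {A,J,M,P,T,U,Y} on symbol b: members go to different blocks, giving {J,P,Y} and {M,U} and {A,T}.
On input b, block {A,T} splits into {A} and {T}.
No further refinement is possible. Final partition (6 blocks): {B,L} | {J,P,Y} | {Q} | {M,U} | {A} | {T}.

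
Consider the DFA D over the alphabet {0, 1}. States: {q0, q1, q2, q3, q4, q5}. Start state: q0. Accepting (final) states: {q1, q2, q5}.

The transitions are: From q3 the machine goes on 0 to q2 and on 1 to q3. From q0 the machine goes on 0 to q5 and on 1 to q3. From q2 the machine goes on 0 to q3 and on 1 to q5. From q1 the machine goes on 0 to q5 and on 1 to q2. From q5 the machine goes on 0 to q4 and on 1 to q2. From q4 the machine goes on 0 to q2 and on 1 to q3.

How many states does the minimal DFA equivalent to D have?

2

States {q1} cannot be reached from the start state, so discard them.
Start with accepting vs non-accepting: {q2,q5} | {q0,q3,q4}.
The partition is now stable with 2 blocks: {q2,q5} | {q0,q3,q4}.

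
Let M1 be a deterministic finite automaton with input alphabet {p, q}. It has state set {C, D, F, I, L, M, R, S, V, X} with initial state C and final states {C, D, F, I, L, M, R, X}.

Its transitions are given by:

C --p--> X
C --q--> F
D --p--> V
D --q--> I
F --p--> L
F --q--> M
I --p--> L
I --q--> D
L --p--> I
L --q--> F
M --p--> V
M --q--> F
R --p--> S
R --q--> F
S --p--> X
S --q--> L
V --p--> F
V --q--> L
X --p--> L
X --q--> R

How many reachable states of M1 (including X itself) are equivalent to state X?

Start with accepting vs non-accepting: {C,D,F,I,L,M,R,X} | {S,V}.
On input p, block {C,D,F,I,L,M,R,X} splits into {C,F,I,L,X} and {D,M,R}.
On input q, block {C,F,I,L,X} splits into {F,I,X} and {C,L}.
No further refinement is possible. Final partition (4 blocks): {F,I,X} | {S,V} | {D,M,R} | {C,L}.
State X belongs to the block {F,I,X}, which has 3 states.

3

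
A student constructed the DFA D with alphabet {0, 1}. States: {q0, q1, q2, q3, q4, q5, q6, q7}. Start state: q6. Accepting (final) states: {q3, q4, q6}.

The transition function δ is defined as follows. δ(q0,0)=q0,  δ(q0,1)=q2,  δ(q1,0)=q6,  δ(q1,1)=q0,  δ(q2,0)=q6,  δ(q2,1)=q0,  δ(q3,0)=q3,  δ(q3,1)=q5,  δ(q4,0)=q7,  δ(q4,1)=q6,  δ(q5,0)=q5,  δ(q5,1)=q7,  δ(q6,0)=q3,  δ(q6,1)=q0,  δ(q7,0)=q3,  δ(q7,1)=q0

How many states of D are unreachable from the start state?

BFS from q6 reaches {q0, q2, q3, q5, q6, q7}; the 2 state(s) q1, q4 are never visited.

2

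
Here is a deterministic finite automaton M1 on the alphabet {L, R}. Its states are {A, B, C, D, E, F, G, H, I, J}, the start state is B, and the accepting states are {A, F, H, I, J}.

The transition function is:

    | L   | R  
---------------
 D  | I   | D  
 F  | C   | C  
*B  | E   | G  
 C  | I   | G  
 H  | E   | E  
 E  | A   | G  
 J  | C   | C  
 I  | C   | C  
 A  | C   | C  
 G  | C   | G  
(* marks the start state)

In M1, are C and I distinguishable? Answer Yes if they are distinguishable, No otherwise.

States {D,F,H,J} cannot be reached from the start state, so discard them.
P0 = {A,I} | {B,C,E,G}.
On input L, block {B,C,E,G} splits into {B,G} and {C,E}.
The partition is now stable with 3 blocks: {A,I} | {B,G} | {C,E}.
C and I end up in different blocks, so they are distinguishable. For instance, the string 'ε' is accepted from only I.

Yes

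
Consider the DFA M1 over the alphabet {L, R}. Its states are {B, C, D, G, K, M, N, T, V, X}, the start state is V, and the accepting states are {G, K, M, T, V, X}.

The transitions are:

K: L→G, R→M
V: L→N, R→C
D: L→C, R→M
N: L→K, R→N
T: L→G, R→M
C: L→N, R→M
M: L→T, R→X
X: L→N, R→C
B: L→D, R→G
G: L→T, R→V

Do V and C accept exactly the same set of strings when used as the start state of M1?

Reachable states from the start: {C,G,K,M,N,T,V,X}. Unreachable: {B,D} — drop them.
Start with accepting vs non-accepting: {G,K,M,T,V,X} | {C,N}.
Refine {G,K,M,T,V,X} on symbol L: members go to different blocks, giving {G,K,M,T} and {V,X}.
Refine {G,K,M,T} on symbol R: members go to different blocks, giving {K,T} and {G,M}.
Split {C,N} by δ(·,L) → {N} and {C}.
No further refinement is possible. Final partition (5 blocks): {K,T} | {N} | {V,X} | {G,M} | {C}.
V and C end up in different blocks, so they are distinguishable. For instance, the string 'ε' is accepted from only V.

No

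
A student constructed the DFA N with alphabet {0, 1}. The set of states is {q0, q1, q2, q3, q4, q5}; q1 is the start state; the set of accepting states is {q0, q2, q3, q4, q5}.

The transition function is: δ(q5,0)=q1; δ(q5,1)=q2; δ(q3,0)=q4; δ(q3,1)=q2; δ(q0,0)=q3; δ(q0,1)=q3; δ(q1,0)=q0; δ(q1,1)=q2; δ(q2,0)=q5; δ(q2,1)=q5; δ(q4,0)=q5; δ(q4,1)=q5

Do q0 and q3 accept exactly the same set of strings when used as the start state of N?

Initial partition by acceptance: {q0,q2,q3,q4,q5} | {q1}.
On input 0, block {q0,q2,q3,q4,q5} splits into {q0,q2,q3,q4} and {q5}.
Refine {q0,q2,q3,q4} on symbol 0: members go to different blocks, giving {q0,q3} and {q2,q4}.
Split {q0,q3} by δ(·,0) → {q0} and {q3}.
The partition is now stable with 5 blocks: {q0} | {q1} | {q5} | {q2,q4} | {q3}.
q0 and q3 end up in different blocks, so they are distinguishable. For instance, the string '000' is accepted from only q0.

No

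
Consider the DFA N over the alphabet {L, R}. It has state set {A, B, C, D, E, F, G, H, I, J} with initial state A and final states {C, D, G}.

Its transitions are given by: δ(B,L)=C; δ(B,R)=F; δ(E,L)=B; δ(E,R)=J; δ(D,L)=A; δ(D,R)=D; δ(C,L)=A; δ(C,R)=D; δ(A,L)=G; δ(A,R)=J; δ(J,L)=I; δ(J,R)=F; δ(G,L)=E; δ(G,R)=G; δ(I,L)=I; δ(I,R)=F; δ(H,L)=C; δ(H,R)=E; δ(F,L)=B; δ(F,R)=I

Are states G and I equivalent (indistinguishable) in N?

States {H} cannot be reached from the start state, so discard them.
Start with accepting vs non-accepting: {C,D,G} | {A,B,E,F,I,J}.
Split {A,B,E,F,I,J} by δ(·,L) → {E,F,I,J} and {A,B}.
Refine {C,D,G} on symbol L: members go to different blocks, giving {C,D} and {G}.
Split {E,F,I,J} by δ(·,L) → {E,F} and {I,J}.
Refine {A,B} on symbol L: members go to different blocks, giving {A} and {B}.
No further refinement is possible. Final partition (6 blocks): {C,D} | {E,F} | {A} | {G} | {I,J} | {B}.
G and I end up in different blocks, so they are distinguishable. For instance, the string 'ε' is accepted from only G.

No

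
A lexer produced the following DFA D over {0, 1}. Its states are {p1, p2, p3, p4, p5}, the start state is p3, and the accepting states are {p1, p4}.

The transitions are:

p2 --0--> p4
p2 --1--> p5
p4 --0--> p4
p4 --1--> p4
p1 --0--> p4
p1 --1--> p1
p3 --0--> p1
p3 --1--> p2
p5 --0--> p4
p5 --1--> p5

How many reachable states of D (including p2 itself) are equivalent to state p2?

All states are reachable from the start state.
Initial partition by acceptance: {p1,p4} | {p2,p3,p5}.
No further refinement is possible. Final partition (2 blocks): {p1,p4} | {p2,p3,p5}.
The equivalence class containing p2 is {p2,p3,p5}, of size 3.

3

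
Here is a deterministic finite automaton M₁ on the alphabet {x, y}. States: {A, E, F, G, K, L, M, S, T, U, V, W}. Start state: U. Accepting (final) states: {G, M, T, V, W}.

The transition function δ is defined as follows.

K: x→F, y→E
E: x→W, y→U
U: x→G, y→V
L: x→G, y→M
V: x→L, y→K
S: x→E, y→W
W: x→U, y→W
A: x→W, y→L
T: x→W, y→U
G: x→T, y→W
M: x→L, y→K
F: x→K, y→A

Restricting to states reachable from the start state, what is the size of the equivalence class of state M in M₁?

2

States {S} cannot be reached from the start state, so discard them.
P0 = {G,M,T,V,W} | {A,E,F,K,L,U}.
Split {G,M,T,V,W} by δ(·,x) → {M,V,W} and {G,T}.
Refine {M,V,W} on symbol y: members go to different blocks, giving {M,V} and {W}.
On input x, block {A,E,F,K,L,U} splits into {A,E} and {L,U} and {F,K}.
Split {G,T} by δ(·,x) → {G} and {T}.
The partition is now stable with 7 blocks: {M,V} | {A,E} | {G} | {W} | {L,U} | {F,K} | {T}.
The equivalence class containing M is {M,V}, of size 2.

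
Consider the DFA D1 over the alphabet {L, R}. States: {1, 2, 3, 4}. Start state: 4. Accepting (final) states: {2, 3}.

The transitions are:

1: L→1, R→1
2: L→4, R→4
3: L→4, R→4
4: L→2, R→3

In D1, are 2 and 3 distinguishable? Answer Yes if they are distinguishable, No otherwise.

States {1} cannot be reached from the start state, so discard them.
Start with accepting vs non-accepting: {2,3} | {4}.
No further refinement is possible. Final partition (2 blocks): {2,3} | {4}.
2 and 3 lie in the same block of the stable partition, so they are equivalent — no string distinguishes them.

No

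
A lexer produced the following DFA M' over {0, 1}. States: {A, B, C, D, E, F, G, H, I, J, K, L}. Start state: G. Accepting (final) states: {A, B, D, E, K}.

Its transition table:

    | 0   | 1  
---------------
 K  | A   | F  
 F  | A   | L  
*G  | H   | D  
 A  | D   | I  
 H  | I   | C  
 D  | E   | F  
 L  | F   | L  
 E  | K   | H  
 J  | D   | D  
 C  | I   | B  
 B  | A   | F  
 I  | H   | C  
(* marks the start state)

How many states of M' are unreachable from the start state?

1

No path from G leads to J; the other 11 states are all reachable.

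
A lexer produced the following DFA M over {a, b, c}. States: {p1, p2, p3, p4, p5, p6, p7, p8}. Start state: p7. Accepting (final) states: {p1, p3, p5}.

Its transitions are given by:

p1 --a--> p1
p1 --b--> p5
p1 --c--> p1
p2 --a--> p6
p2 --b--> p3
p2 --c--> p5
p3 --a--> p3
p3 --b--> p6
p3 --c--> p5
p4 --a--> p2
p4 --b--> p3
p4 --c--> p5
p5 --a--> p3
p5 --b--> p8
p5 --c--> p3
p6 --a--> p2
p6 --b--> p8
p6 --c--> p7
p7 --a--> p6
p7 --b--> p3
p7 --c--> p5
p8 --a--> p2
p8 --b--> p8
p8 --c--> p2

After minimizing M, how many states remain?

3

States {p1,p4} cannot be reached from the start state, so discard them.
P0 = {p3,p5} | {p2,p6,p7,p8}.
On input b, block {p2,p6,p7,p8} splits into {p2,p7} and {p6,p8}.
Stable partition: {p3,p5} | {p2,p7} | {p6,p8} — 3 equivalence classes.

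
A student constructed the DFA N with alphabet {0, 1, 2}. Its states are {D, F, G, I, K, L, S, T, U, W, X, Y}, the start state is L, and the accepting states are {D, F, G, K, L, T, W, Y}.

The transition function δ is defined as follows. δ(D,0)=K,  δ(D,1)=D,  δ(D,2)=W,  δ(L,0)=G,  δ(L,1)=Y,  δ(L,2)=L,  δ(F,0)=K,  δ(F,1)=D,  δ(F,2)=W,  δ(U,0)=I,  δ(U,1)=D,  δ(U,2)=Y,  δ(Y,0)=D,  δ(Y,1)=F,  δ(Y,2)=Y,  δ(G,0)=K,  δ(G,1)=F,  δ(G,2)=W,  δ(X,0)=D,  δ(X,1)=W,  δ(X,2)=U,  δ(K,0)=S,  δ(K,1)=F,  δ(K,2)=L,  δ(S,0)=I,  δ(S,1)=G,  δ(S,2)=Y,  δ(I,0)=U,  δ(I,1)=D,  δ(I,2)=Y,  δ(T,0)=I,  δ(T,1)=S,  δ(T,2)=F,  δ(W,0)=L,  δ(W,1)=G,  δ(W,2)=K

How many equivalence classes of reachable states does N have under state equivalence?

First remove the unreachable states {T,X}; 10 states remain.
P0 = {D,F,G,K,L,W,Y} | {I,S,U}.
Split {D,F,G,K,L,W,Y} by δ(·,0) → {D,F,G,L,W,Y} and {K}.
On input 0, block {D,F,G,L,W,Y} splits into {D,F,G} and {L,W,Y}.
On input 0, block {L,W,Y} splits into {L,Y} and {W}.
Refine {L,Y} on symbol 1: members go to different blocks, giving {L} and {Y}.
No further refinement is possible. Final partition (6 blocks): {D,F,G} | {I,S,U} | {K} | {L} | {W} | {Y}.

6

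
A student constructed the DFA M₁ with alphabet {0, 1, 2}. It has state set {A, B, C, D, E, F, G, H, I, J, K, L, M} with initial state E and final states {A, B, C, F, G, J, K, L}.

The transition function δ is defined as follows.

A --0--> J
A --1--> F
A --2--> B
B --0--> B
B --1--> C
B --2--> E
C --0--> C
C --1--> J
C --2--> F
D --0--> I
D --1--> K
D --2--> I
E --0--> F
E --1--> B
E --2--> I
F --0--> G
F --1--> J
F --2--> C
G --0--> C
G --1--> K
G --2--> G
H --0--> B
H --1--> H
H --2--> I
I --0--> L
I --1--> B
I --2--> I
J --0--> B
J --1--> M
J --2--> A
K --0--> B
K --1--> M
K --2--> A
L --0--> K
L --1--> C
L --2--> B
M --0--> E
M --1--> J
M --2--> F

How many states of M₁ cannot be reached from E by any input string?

2

BFS from E reaches {A, B, C, E, F, G, I, J, K, L, M}; the 2 state(s) D, H are never visited.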